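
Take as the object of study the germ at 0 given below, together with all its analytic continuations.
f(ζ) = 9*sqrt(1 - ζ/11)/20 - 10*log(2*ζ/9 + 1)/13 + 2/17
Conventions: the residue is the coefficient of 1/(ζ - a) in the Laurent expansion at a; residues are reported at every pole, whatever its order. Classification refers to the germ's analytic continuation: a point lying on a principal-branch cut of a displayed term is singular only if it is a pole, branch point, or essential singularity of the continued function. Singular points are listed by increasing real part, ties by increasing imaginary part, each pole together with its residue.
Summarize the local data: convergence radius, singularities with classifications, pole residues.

Radius of convergence at 0: 9/2.
At -9/2: a logarithmic branch point.
At 11: an algebraic (square-root) branch point.

Branch term (9/20)*sqrt(1 - ζ/(11)): its argument vanishes at ζ = 11, a square-root branch point, modulus 11.
Branch term (-10/13)*log(1 - ζ/(-9/2)): its argument vanishes at ζ = -9/2, a logarithmic branch point, modulus 9/2.
The radius of convergence is the smallest modulus among the singular points: 9/2.
List the singular points by increasing real part (a conjugate pair: the negative imaginary part first).


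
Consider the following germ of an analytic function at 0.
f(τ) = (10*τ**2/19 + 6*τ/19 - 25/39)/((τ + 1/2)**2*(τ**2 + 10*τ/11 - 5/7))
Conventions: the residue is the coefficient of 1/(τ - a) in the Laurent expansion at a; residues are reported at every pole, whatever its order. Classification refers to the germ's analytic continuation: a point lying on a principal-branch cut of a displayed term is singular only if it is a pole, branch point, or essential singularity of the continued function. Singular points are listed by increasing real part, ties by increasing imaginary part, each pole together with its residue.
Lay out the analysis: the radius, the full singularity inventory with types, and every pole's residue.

Denominator factor (τ**2 + 10*τ/11 - 5/7): discriminant 3120/847, real irrational roots -5/11 + (2/77)*sqrt(1365) and -5/11 - (2/77)*sqrt(1365); poles of order 1, moduli -5/11 + (2/77)*sqrt(1365) and 5/11 + (2/77)*sqrt(1365).
Denominator factor (τ + 1/2)^2: pole of order 2 at -1/2, modulus 1/2.
The radius of convergence is the smallest modulus among the singular points: 1/2.
The factor τ**2 + 10*τ/11 - 5/7 splits as (τ - a)(τ - a') with a = -5/11 - (2/77)*sqrt(1365), a' = -5/11 + (2/77)*sqrt(1365). At the order-1 pole a set g(τ) = (τ - a)*f(τ) = [(10*τ**2/19 + 6*τ/19 - 25/39)/(τ + 1/2)**2] / (τ - a').
Simple pole: residue = g(a) at a = -5/11 - (2/77)*sqrt(1365), which is -4666508/59345949 + (6294013/2314492011)*sqrt(1365).
At the order-2 pole -1/2 set g(τ) = (τ - (-1/2))^2*f(τ) = (10*τ**2/19 + 6*τ/19 - 25/39)/(τ**2 + 10*τ/11 - 5/7).
Order-2 pole: residue = g'(a); g'(-1/2) = 9333016/59345949, so the residue is 9333016/59345949.
The factor τ**2 + 10*τ/11 - 5/7 splits as (τ - a)(τ - a') with a = -5/11 + (2/77)*sqrt(1365), a' = -5/11 - (2/77)*sqrt(1365). At the order-1 pole a set g(τ) = (τ - a)*f(τ) = [(10*τ**2/19 + 6*τ/19 - 25/39)/(τ + 1/2)**2] / (τ - a').
Simple pole: residue = g(a) at a = -5/11 + (2/77)*sqrt(1365), which is -4666508/59345949 - (6294013/2314492011)*sqrt(1365).
List the singular points by increasing real part (a conjugate pair: the negative imaginary part first).

Radius of convergence at 0: 1/2.
At -5/11 - (2/77)*sqrt(1365): a pole of order 1; residue -4666508/59345949 + (6294013/2314492011)*sqrt(1365).
At -1/2: a pole of order 2; residue 9333016/59345949.
At -5/11 + (2/77)*sqrt(1365): a pole of order 1; residue -4666508/59345949 - (6294013/2314492011)*sqrt(1365).


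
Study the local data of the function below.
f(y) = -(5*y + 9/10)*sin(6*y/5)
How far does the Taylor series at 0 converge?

The radius of convergence is infinite.

The factor -sin(6*y/5) is entire and contributes no finite singular point.
The polynomial part has no poles.
No finite singular points: the Taylor series at 0 converges everywhere.


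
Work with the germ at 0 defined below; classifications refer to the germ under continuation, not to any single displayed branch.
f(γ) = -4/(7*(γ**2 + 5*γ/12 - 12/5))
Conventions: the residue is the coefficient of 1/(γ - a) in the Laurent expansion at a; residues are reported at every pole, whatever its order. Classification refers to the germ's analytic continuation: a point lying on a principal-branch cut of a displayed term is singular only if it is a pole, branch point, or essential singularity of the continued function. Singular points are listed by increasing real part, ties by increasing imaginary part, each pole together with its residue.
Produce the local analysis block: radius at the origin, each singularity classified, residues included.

Denominator factor (γ**2 + 5*γ/12 - 12/5): discriminant 7037/720, real irrational roots -5/24 + (1/120)*sqrt(35185) and -5/24 - (1/120)*sqrt(35185); poles of order 1, moduli -5/24 + (1/120)*sqrt(35185) and 5/24 + (1/120)*sqrt(35185).
The radius of convergence is the smallest modulus among the singular points: -5/24 + (1/120)*sqrt(35185).
The factor γ**2 + 5*γ/12 - 12/5 splits as (γ - a)(γ - a') with a = -5/24 - (1/120)*sqrt(35185), a' = -5/24 + (1/120)*sqrt(35185). At the order-1 pole a set g(γ) = (γ - a)*f(γ) = [-4/7] / (γ - a').
Simple pole: residue = g(a) at a = -5/24 - (1/120)*sqrt(35185), which is (48/49259)*sqrt(35185).
The factor γ**2 + 5*γ/12 - 12/5 splits as (γ - a)(γ - a') with a = -5/24 + (1/120)*sqrt(35185), a' = -5/24 - (1/120)*sqrt(35185). At the order-1 pole a set g(γ) = (γ - a)*f(γ) = [-4/7] / (γ - a').
Simple pole: residue = g(a) at a = -5/24 + (1/120)*sqrt(35185), which is -(48/49259)*sqrt(35185).
List the singular points by increasing real part (a conjugate pair: the negative imaginary part first).

Radius of convergence at 0: -5/24 + (1/120)*sqrt(35185).
At -5/24 - (1/120)*sqrt(35185): a pole of order 1; residue (48/49259)*sqrt(35185).
At -5/24 + (1/120)*sqrt(35185): a pole of order 1; residue -(48/49259)*sqrt(35185).


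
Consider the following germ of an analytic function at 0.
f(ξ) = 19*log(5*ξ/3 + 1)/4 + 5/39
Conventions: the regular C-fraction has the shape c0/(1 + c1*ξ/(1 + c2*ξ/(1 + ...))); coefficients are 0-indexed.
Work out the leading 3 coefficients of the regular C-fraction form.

Taylor coefficients (expand at 0): a_0 = 5/39, a_1 = 95/12, a_2 = -475/72.
c0 = a_0 = 5/39. Peel one level at a time: if S = 1 + c*ξ/S' with S'(0) = 1, then c is the ξ-coefficient of S and S' = c*ξ/(S - 1).
S_1 = c0/f = 1 + (-247/4)*ξ + (185497/48)*ξ^2 + ...; c1 = -247/4.
S_2 = c1*ξ/(S_1 - 1) = 1 + (751/12)*ξ + ...; c2 = 751/12.

The regular C-fraction coefficients are [5/39, -247/4, 751/12].


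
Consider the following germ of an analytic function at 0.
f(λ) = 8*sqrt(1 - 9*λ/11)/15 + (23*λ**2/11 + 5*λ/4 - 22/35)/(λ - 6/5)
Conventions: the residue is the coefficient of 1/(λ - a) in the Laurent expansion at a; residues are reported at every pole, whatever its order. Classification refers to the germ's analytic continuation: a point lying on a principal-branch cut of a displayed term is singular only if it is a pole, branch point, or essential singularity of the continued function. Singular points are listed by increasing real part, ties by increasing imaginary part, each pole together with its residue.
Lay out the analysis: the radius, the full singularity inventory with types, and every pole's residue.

Radius of convergence at 0: 6/5.
At 6/5: a pole of order 1; residue 14947/3850.
At 11/9: an algebraic (square-root) branch point.

Denominator factor (λ - 6/5): pole of order 1 at 6/5, modulus 6/5.
Branch term (8/15)*sqrt(1 - λ/(11/9)): its argument vanishes at λ = 11/9, a square-root branch point, modulus 11/9.
The radius of convergence is the smallest modulus among the singular points: 6/5.
The branch term is analytic at 6/5 and contributes nothing to the residue; only the rational part matters.
At the order-1 pole 6/5 set g(λ) = (λ - (6/5))*(rational part) = 23*λ**2/11 + 5*λ/4 - 22/35.
Simple pole: residue = g(a) at a = 6/5, which is 14947/3850.
List the singular points by increasing real part (a conjugate pair: the negative imaginary part first).


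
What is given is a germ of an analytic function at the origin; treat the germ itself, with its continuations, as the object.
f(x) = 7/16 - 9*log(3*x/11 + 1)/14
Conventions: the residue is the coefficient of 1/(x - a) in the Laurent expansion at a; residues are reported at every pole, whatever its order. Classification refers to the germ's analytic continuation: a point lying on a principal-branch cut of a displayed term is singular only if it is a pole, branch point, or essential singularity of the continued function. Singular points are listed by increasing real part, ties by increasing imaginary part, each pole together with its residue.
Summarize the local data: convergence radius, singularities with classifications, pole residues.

Branch term (-9/14)*log(1 - x/(-11/3)): its argument vanishes at x = -11/3, a logarithmic branch point, modulus 11/3.
The radius of convergence is the smallest modulus among the singular points: 11/3.

Radius of convergence at 0: 11/3.
At -11/3: a logarithmic branch point.


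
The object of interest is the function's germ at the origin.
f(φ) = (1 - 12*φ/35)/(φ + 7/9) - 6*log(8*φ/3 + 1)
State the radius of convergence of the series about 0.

The radius of convergence is 3/8.

Denominator factor (φ + 7/9): pole of order 1 at -7/9, modulus 7/9.
Branch term (-6)*log(1 - φ/(-3/8)): its argument vanishes at φ = -3/8, a logarithmic branch point, modulus 3/8.
The radius of convergence is the smallest modulus among the singular points: 3/8.


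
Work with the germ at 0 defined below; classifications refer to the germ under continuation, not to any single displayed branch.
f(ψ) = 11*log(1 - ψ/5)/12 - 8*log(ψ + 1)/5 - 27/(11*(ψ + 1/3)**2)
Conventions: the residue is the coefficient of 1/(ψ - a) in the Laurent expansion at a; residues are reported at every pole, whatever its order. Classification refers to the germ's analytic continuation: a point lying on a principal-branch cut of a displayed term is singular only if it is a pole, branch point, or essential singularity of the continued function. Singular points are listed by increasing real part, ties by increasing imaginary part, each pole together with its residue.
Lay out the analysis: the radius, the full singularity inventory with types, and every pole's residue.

Denominator factor (ψ + 1/3)^2: pole of order 2 at -1/3, modulus 1/3.
Branch term (-8/5)*log(1 - ψ/(-1)): its argument vanishes at ψ = -1, a logarithmic branch point, modulus 1.
Branch term (11/12)*log(1 - ψ/(5)): its argument vanishes at ψ = 5, a logarithmic branch point, modulus 5.
The radius of convergence is the smallest modulus among the singular points: 1/3.
The branch terms are analytic at -1/3 and contribute nothing to the residue; only the rational part matters.
At the order-2 pole -1/3 set g(ψ) = (ψ - (-1/3))^2*(rational part) = -27/11.
Order-2 pole: residue = g'(a); g'(-1/3) = 0, so the residue is 0.
List the singular points by increasing real part (a conjugate pair: the negative imaginary part first).

Radius of convergence at 0: 1/3.
At -1: a logarithmic branch point.
At -1/3: a pole of order 2; residue 0.
At 5: a logarithmic branch point.


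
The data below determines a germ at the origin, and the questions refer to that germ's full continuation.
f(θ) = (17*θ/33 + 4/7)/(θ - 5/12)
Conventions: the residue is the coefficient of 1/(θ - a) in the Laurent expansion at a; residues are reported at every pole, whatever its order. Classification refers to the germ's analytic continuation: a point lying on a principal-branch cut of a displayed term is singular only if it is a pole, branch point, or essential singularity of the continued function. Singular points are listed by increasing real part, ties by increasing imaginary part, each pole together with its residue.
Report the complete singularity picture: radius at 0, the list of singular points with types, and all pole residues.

Radius of convergence at 0: 5/12.
At 5/12: a pole of order 1; residue 2179/2772.

Denominator factor (θ - 5/12): pole of order 1 at 5/12, modulus 5/12.
The radius of convergence is the smallest modulus among the singular points: 5/12.
At the order-1 pole 5/12 set g(θ) = (θ - (5/12))*f(θ) = 17*θ/33 + 4/7.
Simple pole: residue = g(a) at a = 5/12, which is 2179/2772.


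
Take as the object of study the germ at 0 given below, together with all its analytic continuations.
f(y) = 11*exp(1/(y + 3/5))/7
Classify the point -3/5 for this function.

The exponent 1/(y - (-3/5)) has a pole at -3/5, so exp(1/(y - (-3/5))) takes every nonzero value near it: an essential singularity (not a pole of any order).

The point is an essential singularity.


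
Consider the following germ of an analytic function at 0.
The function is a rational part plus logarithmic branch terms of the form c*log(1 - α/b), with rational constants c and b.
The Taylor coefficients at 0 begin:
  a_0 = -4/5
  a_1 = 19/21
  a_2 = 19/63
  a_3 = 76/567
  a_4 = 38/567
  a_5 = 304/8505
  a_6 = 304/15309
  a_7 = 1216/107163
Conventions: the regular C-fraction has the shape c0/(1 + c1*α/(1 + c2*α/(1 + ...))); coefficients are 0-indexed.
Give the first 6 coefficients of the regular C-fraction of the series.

Taylor coefficients (read off): a_0 = -4/5, a_1 = 19/21, a_2 = 19/63, a_3 = 76/567, a_4 = 38/567, a_5 = 304/8505.
c0 = a_0 = -4/5. Peel one level at a time: if S = 1 + c*α/S' with S'(0) = 1, then c is the α-coefficient of S and S' = c*α/(S - 1).
S_1 = c0/f = 1 + (95/84)*α + (3895/2352)*α^2 + ...; c1 = 95/84.
S_2 = c1*α/(S_1 - 1) = 1 + (-41/28)*α + (-1/27)*α^2 + ...; c2 = -41/28.
S_3 = c2*α/(S_2 - 1) = 1 + (-28/1107)*α + (-9548/1225449)*α^2 + ...; c3 = -28/1107.
S_4 = c3*α/(S_3 - 1) = 1 + (-341/1107)*α + (-4/135)*α^2 + ...; c4 = -341/1107.
S_5 = c4*α/(S_4 - 1) = 1 + (-164/1705)*α + ...; c5 = -164/1705.

The regular C-fraction coefficients are [-4/5, 95/84, -41/28, -28/1107, -341/1107, -164/1705].


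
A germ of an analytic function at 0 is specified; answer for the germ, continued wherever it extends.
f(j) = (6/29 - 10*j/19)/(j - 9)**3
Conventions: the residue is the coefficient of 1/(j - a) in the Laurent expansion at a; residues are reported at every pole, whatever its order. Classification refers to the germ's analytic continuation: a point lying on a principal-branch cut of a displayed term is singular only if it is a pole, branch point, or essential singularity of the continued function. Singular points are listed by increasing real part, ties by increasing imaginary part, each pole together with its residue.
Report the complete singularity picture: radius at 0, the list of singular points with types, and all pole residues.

Radius of convergence at 0: 9.
At 9: a pole of order 3; residue 0.

Denominator factor (j - 9)^3: pole of order 3 at 9, modulus 9.
The radius of convergence is the smallest modulus among the singular points: 9.
At the order-3 pole 9 set g(j) = (j - (9))^3*f(j) = 6/29 - 10*j/19.
Order-3 pole: residue = g''(a)/2; g''(9) = 0, so the residue is 0.


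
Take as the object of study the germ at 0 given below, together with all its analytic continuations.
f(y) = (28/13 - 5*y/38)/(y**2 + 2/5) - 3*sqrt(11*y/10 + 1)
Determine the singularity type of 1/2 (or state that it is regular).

Denominator factors: y**2 + 2/5 = 13/20 at y = 1/2 — none vanishes.
Branch term sqrt(1 - y/(-10/11)): argument at 1/2 is 31/20, nonzero, so 1/2 is not its branch point (a point on a principal cut is still regular for the continued germ).
So the germ continues analytically to 1/2.

The point is a regular point.


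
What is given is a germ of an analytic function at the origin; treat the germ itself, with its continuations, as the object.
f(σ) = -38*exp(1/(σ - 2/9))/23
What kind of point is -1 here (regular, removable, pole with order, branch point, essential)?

The point is a regular point.

There is no denominator, hence no pole anywhere.
The essential point of exp(1/(σ - (2/9))) is 2/9, not -1.
So the germ continues analytically to -1.


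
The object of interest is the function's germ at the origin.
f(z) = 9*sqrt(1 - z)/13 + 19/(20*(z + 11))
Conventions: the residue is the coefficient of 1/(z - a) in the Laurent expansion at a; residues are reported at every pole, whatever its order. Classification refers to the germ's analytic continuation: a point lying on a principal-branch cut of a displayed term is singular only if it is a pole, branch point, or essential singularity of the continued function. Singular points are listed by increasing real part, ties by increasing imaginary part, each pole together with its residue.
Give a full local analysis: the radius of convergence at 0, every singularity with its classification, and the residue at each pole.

Denominator factor (z + 11): pole of order 1 at -11, modulus 11.
Branch term (9/13)*sqrt(1 - z/(1)): its argument vanishes at z = 1, a square-root branch point, modulus 1.
The radius of convergence is the smallest modulus among the singular points: 1.
The branch term is analytic at -11 and contributes nothing to the residue; only the rational part matters.
At the order-1 pole -11 set g(z) = (z - (-11))*(rational part) = 19/20.
Simple pole: residue = g(a) at a = -11, which is 19/20.
List the singular points by increasing real part (a conjugate pair: the negative imaginary part first).

Radius of convergence at 0: 1.
At -11: a pole of order 1; residue 19/20.
At 1: an algebraic (square-root) branch point.


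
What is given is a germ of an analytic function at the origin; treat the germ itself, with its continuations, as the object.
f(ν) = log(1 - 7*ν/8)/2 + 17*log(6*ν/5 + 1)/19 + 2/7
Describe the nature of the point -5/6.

The point is a logarithmic branch point.

The term (17/19)*log(1 - ν/(-5/6)) has argument 1 - -5/6/(-5/6) = 0 at -5/6: a logarithmic (infinitely-sheeted) branch point; the remaining terms are analytic or single-valued there.


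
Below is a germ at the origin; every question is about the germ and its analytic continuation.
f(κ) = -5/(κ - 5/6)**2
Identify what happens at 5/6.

The denominator factor κ - 5/6 vanishes at 5/6 and appears to the power 2; the numerator there equals -5, nonzero, and no other factor vanishes.
Hence a pole whose order is the multiplicity, 2.

The point is a pole of order 2.


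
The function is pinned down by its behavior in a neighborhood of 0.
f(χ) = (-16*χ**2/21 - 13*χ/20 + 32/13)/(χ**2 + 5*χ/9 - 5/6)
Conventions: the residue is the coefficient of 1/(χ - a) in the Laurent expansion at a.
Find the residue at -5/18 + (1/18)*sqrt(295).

The factor χ**2 + 5*χ/9 - 5/6 splits as (χ - a)(χ - a') with a = -5/18 + (1/18)*sqrt(295), a' = -5/18 - (1/18)*sqrt(295). At the order-1 pole a set g(χ) = (χ - a)*f(χ) = [-16*χ**2/21 - 13*χ/20 + 32/13] / (χ - a').
Simple pole: residue = g(a) at a = -5/18 + (1/18)*sqrt(295), which is -857/7560 + (334277/5798520)*sqrt(295).

The residue is -857/7560 + (334277/5798520)*sqrt(295).


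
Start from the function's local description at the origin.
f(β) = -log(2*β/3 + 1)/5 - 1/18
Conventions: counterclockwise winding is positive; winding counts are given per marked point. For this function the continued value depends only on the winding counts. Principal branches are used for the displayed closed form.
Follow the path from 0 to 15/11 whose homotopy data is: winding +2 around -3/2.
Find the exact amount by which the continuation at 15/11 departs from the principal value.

Continued minus principal equals -(4/5)*pi*i.

The rational part is single-valued and drops out of the difference; each branch term changes only by its own monodromy.
(-1/5)*log(1 - β/(-3/2)): each positive loop around -3/2 adds 2*pi*i to the log, so winding +2 contributes (-1/5)*(2)*2*pi*i = -(4/5)*pi*i.
Summing the contributions at β = 15/11 gives -(4/5)*pi*i.


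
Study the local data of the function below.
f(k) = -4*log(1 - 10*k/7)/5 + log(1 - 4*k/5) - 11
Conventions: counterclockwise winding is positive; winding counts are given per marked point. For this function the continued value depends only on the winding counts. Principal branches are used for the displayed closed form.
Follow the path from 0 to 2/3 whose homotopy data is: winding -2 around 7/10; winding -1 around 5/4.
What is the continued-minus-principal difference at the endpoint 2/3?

Continued minus principal equals (6/5)*pi*i.

The rational part is single-valued and drops out of the difference; each branch term changes only by its own monodromy.
(1)*log(1 - k/(5/4)): each positive loop around 5/4 adds 2*pi*i to the log, so winding -1 contributes (1)*(-1)*2*pi*i = -(2)*pi*i.
(-4/5)*log(1 - k/(7/10)): each positive loop around 7/10 adds 2*pi*i to the log, so winding -2 contributes (-4/5)*(-2)*2*pi*i = (16/5)*pi*i.
Summing the contributions at k = 2/3 gives (6/5)*pi*i.


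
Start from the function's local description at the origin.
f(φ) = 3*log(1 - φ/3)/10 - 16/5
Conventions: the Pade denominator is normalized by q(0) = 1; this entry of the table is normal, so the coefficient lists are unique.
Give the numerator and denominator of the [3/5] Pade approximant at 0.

The Pade approximant has numerator coefficients [-16/5, 3539/1830, -6197/17568, 22693/1229760]; denominator coefficients [1, -1861/2928, 1097/8784, -2773/368928, 17/553392, 13/33203520].

Taylor coefficients needed (expand at 0): a_0 = -16/5, a_1 = -1/10, a_2 = -1/60, a_3 = -1/270, a_4 = -1/1080, a_5 = -1/4050, a_6 = -1/14580, a_7 = -1/51030, a_8 = -1/174960.
Write the denominator as Q(φ) = 1 + q1*φ + q2*φ^2 + q3*φ^3 + q4*φ^4 + q5*φ^5. Requiring Q*f - P = O(φ^9) with deg P <= 3 kills the coefficients of φ^4..φ^8 in Q*f:
  φ^4: a_4 + q1*a_3 + q2*a_2 + q3*a_1 + q4*a_0 = 0, i.e. -1/1080 + (-1/270)*q1 + (-1/60)*q2 + (-1/10)*q3 + (-16/5)*q4 = 0.
  φ^5: a_5 + q1*a_4 + q2*a_3 + q3*a_2 + q4*a_1 + q5*a_0 = 0, i.e. -1/4050 + (-1/1080)*q1 + (-1/270)*q2 + (-1/60)*q3 + (-1/10)*q4 + (-16/5)*q5 = 0.
  φ^6: a_6 + q1*a_5 + q2*a_4 + q3*a_3 + q4*a_2 + q5*a_1 = 0, i.e. -1/14580 + (-1/4050)*q1 + (-1/1080)*q2 + (-1/270)*q3 + (-1/60)*q4 + (-1/10)*q5 = 0.
  φ^7: a_7 + q1*a_6 + q2*a_5 + q3*a_4 + q4*a_3 + q5*a_2 = 0, i.e. -1/51030 + (-1/14580)*q1 + (-1/4050)*q2 + (-1/1080)*q3 + (-1/270)*q4 + (-1/60)*q5 = 0.
  φ^8: a_8 + q1*a_7 + q2*a_6 + q3*a_5 + q4*a_4 + q5*a_3 = 0, i.e. -1/174960 + (-1/51030)*q1 + (-1/14580)*q2 + (-1/4050)*q3 + (-1/1080)*q4 + (-1/270)*q5 = 0.
Solving this linear system: q1 = -1861/2928, q2 = 1097/8784, q3 = -2773/368928, q4 = 17/553392, q5 = 13/33203520.
The numerator is Q*f truncated at degree 3: P0 = a_0 = -16/5; P1 = a_1 + q1*a_0 = 3539/1830; P2 = a_2 + q1*a_1 + q2*a_0 = -6197/17568; P3 = a_3 + q1*a_2 + q2*a_1 + q3*a_0 = 22693/1229760.


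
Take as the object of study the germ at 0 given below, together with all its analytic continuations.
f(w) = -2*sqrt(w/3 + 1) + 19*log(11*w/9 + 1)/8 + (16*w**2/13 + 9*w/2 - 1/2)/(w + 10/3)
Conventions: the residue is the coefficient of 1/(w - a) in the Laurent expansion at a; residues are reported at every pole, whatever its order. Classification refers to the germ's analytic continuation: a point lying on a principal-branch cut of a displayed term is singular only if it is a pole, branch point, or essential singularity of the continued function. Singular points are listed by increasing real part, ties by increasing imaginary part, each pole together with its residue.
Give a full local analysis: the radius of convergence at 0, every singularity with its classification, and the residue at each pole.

Radius of convergence at 0: 9/11.
At -10/3: a pole of order 1; residue -427/234.
At -3: an algebraic (square-root) branch point.
At -9/11: a logarithmic branch point.

Denominator factor (w + 10/3): pole of order 1 at -10/3, modulus 10/3.
Branch term (-2)*sqrt(1 - w/(-3)): its argument vanishes at w = -3, a square-root branch point, modulus 3.
Branch term (19/8)*log(1 - w/(-9/11)): its argument vanishes at w = -9/11, a logarithmic branch point, modulus 9/11.
The radius of convergence is the smallest modulus among the singular points: 9/11.
The branch terms are analytic at -10/3 and contribute nothing to the residue; only the rational part matters.
At the order-1 pole -10/3 set g(w) = (w - (-10/3))*(rational part) = 16*w**2/13 + 9*w/2 - 1/2.
Simple pole: residue = g(a) at a = -10/3, which is -427/234.
List the singular points by increasing real part (a conjugate pair: the negative imaginary part first).


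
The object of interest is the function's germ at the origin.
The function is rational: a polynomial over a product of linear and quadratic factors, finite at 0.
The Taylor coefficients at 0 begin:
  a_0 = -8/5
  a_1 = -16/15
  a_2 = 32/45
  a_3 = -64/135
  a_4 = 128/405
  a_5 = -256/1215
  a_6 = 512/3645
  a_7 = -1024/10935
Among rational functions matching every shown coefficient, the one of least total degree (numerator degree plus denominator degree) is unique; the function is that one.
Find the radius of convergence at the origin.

No rational of total degree below 2 reproduces all 8 coefficients; solving the [1/1] Pade equations on them gives f(ε) = (-16*ε/5 - 12/5)/(ε + 3/2), whose expansion matches every shown term.
Denominator factor (ε + 3/2): pole of order 1 at -3/2, modulus 3/2.
The radius of convergence is the smallest modulus among the singular points: 3/2.

The radius of convergence is 3/2.


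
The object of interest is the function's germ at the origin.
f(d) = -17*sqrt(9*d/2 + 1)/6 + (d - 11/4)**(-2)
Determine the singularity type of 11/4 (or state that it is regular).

The denominator factor d - 11/4 vanishes at 11/4 and appears to the power 2; the numerator there equals 1, nonzero, and no other factor vanishes.
The branch terms are analytic at this point.
Hence a pole whose order is the multiplicity, 2.

The point is a pole of order 2.


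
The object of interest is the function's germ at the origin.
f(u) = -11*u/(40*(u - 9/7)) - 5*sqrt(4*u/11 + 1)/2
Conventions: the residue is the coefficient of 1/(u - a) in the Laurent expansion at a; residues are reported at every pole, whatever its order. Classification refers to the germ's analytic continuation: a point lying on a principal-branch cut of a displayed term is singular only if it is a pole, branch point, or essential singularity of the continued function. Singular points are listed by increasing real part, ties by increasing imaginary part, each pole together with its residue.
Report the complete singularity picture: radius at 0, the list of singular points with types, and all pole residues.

Denominator factor (u - 9/7): pole of order 1 at 9/7, modulus 9/7.
Branch term (-5/2)*sqrt(1 - u/(-11/4)): its argument vanishes at u = -11/4, a square-root branch point, modulus 11/4.
The radius of convergence is the smallest modulus among the singular points: 9/7.
The branch term is analytic at 9/7 and contributes nothing to the residue; only the rational part matters.
At the order-1 pole 9/7 set g(u) = (u - (9/7))*(rational part) = -11*u/40.
Simple pole: residue = g(a) at a = 9/7, which is -99/280.
List the singular points by increasing real part (a conjugate pair: the negative imaginary part first).

Radius of convergence at 0: 9/7.
At -11/4: an algebraic (square-root) branch point.
At 9/7: a pole of order 1; residue -99/280.


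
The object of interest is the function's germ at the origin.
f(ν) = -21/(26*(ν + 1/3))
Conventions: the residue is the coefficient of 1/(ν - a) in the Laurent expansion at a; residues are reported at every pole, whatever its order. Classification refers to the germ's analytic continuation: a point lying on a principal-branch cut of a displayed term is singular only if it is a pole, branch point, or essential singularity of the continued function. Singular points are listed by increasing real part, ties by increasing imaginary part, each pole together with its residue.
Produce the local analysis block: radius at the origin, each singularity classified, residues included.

Radius of convergence at 0: 1/3.
At -1/3: a pole of order 1; residue -21/26.

Denominator factor (ν + 1/3): pole of order 1 at -1/3, modulus 1/3.
The radius of convergence is the smallest modulus among the singular points: 1/3.
At the order-1 pole -1/3 set g(ν) = (ν - (-1/3))*f(ν) = -21/26.
Simple pole: residue = g(a) at a = -1/3, which is -21/26.


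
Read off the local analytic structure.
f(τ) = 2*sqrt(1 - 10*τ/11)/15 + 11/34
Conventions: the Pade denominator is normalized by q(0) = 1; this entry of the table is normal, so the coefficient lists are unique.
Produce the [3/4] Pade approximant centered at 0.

Taylor coefficients needed (expand at 0): a_0 = 233/510, a_1 = -2/33, a_2 = -5/363, a_3 = -25/3993, a_4 = -625/175692, a_5 = -4375/1932612, a_6 = -21875/14172488, a_7 = -15625/14172488.
Write the denominator as Q(τ) = 1 + q1*τ + q2*τ^2 + q3*τ^3 + q4*τ^4. Requiring Q*f - P = O(τ^8) with deg P <= 3 kills the coefficients of τ^4..τ^7 in Q*f:
  τ^4: a_4 + q1*a_3 + q2*a_2 + q3*a_1 + q4*a_0 = 0, i.e. -625/175692 + (-25/3993)*q1 + (-5/363)*q2 + (-2/33)*q3 + (233/510)*q4 = 0.
  τ^5: a_5 + q1*a_4 + q2*a_3 + q3*a_2 + q4*a_1 = 0, i.e. -4375/1932612 + (-625/175692)*q1 + (-25/3993)*q2 + (-5/363)*q3 + (-2/33)*q4 = 0.
  τ^6: a_6 + q1*a_5 + q2*a_4 + q3*a_3 + q4*a_2 = 0, i.e. -21875/14172488 + (-4375/1932612)*q1 + (-625/175692)*q2 + (-25/3993)*q3 + (-5/363)*q4 = 0.
  τ^7: a_7 + q1*a_6 + q2*a_5 + q3*a_4 + q4*a_3 = 0, i.e. -15625/14172488 + (-21875/14172488)*q1 + (-4375/1932612)*q2 + (-625/175692)*q3 + (-25/3993)*q4 = 0.
Solving this linear system: q1 = -9275/7051, q2 = 71625/155122, q3 = -54625/1706342, q4 = -10625/18769762.
The numerator is Q*f truncated at degree 3: P0 = a_0 = 233/510; P1 = a_1 + q1*a_0 = -158601/239734; P2 = a_2 + q1*a_1 + q2*a_0 = 1460395/5274148; P3 = a_3 + q1*a_2 + q2*a_1 + q3*a_0 = -1784075/58015628.

The Pade approximant has numerator coefficients [233/510, -158601/239734, 1460395/5274148, -1784075/58015628]; denominator coefficients [1, -9275/7051, 71625/155122, -54625/1706342, -10625/18769762].


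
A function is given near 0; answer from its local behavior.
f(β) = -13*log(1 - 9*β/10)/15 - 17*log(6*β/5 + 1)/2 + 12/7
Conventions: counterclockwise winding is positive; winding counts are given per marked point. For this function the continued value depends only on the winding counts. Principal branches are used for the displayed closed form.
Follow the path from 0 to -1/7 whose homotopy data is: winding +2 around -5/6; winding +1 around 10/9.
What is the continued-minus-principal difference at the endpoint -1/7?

Continued minus principal equals -(536/15)*pi*i.

The rational part is single-valued and drops out of the difference; each branch term changes only by its own monodromy.
(-13/15)*log(1 - β/(10/9)): each positive loop around 10/9 adds 2*pi*i to the log, so winding +1 contributes (-13/15)*(1)*2*pi*i = -(26/15)*pi*i.
(-17/2)*log(1 - β/(-5/6)): each positive loop around -5/6 adds 2*pi*i to the log, so winding +2 contributes (-17/2)*(2)*2*pi*i = -(34)*pi*i.
Summing the contributions at β = -1/7 gives -(536/15)*pi*i.


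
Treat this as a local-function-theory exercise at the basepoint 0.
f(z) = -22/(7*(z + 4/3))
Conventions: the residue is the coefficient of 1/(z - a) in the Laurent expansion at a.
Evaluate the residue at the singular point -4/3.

At the order-1 pole -4/3 set g(z) = (z - (-4/3))*f(z) = -22/7.
Simple pole: residue = g(a) at a = -4/3, which is -22/7.

The residue is -22/7.


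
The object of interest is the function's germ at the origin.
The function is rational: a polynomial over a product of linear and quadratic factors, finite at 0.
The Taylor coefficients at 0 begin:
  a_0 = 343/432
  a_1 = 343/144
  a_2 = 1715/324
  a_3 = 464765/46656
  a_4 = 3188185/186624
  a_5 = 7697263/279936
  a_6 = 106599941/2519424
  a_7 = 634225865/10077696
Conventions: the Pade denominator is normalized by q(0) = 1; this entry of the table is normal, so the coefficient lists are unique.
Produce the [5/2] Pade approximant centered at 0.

Taylor coefficients needed (read off): a_0 = 343/432, a_1 = 343/144, a_2 = 1715/324, a_3 = 464765/46656, a_4 = 3188185/186624, a_5 = 7697263/279936, a_6 = 106599941/2519424, a_7 = 634225865/10077696.
Write the denominator as Q(δ) = 1 + q1*δ + q2*δ^2. Requiring Q*f - P = O(δ^8) with deg P <= 5 kills the coefficients of δ^6..δ^7 in Q*f:
  δ^6: a_6 + q1*a_5 + q2*a_4 = 0, i.e. 106599941/2519424 + (7697263/279936)*q1 + (3188185/186624)*q2 = 0.
  δ^7: a_7 + q1*a_6 + q2*a_5 = 0, i.e. 634225865/10077696 + (106599941/2519424)*q1 + (7697263/279936)*q2 = 0.
Solving this linear system: q1 = -35989/13548, q2 = 109669/60966.
The numerator is Q*f truncated at degree 5: P0 = a_0 = 343/432; P1 = a_1 + q1*a_0 = 1596665/5852736; P2 = a_2 + q1*a_1 + q2*a_0 = 20756645/52674624; P3 = a_3 + q1*a_2 + q2*a_1 = 9764867/52674624; P4 = a_4 + q1*a_3 + q2*a_2 = 45294865/316047744; P5 = a_5 + q1*a_4 + q2*a_3 = 801307339/22755437568.

The Pade approximant has numerator coefficients [343/432, 1596665/5852736, 20756645/52674624, 9764867/52674624, 45294865/316047744, 801307339/22755437568]; denominator coefficients [1, -35989/13548, 109669/60966].


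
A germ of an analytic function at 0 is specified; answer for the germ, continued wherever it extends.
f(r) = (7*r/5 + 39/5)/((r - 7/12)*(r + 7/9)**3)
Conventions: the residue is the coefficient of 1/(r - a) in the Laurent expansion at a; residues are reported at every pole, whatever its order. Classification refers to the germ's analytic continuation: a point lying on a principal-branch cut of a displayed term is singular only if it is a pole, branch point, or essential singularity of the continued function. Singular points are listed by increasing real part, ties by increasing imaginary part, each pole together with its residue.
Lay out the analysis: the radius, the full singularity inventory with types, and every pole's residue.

Radius of convergence at 0: 7/12.
At -7/9: a pole of order 3; residue -2010096/588245.
At 7/12: a pole of order 1; residue 2010096/588245.

Denominator factor (r + 7/9)^3: pole of order 3 at -7/9, modulus 7/9.
Denominator factor (r - 7/12): pole of order 1 at 7/12, modulus 7/12.
The radius of convergence is the smallest modulus among the singular points: 7/12.
At the order-3 pole -7/9 set g(r) = (r - (-7/9))^3*f(r) = (7*r/5 + 39/5)/(r - 7/12).
Order-3 pole: residue = g''(a)/2; g''(-7/9) = -4020192/588245, so the residue is -2010096/588245.
At the order-1 pole 7/12 set g(r) = (r - (7/12))*f(r) = (7*r/5 + 39/5)/(r + 7/9)**3.
Simple pole: residue = g(a) at a = 7/12, which is 2010096/588245.
List the singular points by increasing real part (a conjugate pair: the negative imaginary part first).


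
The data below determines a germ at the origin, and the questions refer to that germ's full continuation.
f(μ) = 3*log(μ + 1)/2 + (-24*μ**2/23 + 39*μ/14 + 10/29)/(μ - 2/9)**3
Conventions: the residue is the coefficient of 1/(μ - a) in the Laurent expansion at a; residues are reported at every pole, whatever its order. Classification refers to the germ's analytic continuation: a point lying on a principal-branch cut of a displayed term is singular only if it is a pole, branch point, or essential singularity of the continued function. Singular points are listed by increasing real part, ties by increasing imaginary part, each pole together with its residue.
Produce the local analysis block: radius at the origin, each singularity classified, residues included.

Radius of convergence at 0: 2/9.
At -1: a logarithmic branch point.
At 2/9: a pole of order 3; residue -24/23.

Denominator factor (μ - 2/9)^3: pole of order 3 at 2/9, modulus 2/9.
Branch term (3/2)*log(1 - μ/(-1)): its argument vanishes at μ = -1, a logarithmic branch point, modulus 1.
The radius of convergence is the smallest modulus among the singular points: 2/9.
The branch term is analytic at 2/9 and contributes nothing to the residue; only the rational part matters.
At the order-3 pole 2/9 set g(μ) = (μ - (2/9))^3*(rational part) = -24*μ**2/23 + 39*μ/14 + 10/29.
Order-3 pole: residue = g''(a)/2; g''(2/9) = -48/23, so the residue is -24/23.
List the singular points by increasing real part (a conjugate pair: the negative imaginary part first).


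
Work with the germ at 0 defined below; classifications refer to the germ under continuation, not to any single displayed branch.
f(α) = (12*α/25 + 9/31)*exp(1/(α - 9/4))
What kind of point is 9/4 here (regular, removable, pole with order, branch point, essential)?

The point is an essential singularity.

The exponent 1/(α - (9/4)) has a pole at 9/4, so exp(1/(α - (9/4))) takes every nonzero value near it: an essential singularity (not a pole of any order).


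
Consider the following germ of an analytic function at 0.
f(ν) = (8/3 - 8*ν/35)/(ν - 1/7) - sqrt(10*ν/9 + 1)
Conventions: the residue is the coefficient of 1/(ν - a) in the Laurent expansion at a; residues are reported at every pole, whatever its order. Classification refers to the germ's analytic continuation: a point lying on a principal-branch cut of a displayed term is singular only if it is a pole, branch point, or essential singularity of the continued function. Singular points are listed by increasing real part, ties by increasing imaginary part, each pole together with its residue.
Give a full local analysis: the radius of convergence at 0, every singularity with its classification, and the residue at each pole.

Denominator factor (ν - 1/7): pole of order 1 at 1/7, modulus 1/7.
Branch term (-1)*sqrt(1 - ν/(-9/10)): its argument vanishes at ν = -9/10, a square-root branch point, modulus 9/10.
The radius of convergence is the smallest modulus among the singular points: 1/7.
The branch term is analytic at 1/7 and contributes nothing to the residue; only the rational part matters.
At the order-1 pole 1/7 set g(ν) = (ν - (1/7))*(rational part) = 8/3 - 8*ν/35.
Simple pole: residue = g(a) at a = 1/7, which is 1936/735.
List the singular points by increasing real part (a conjugate pair: the negative imaginary part first).

Radius of convergence at 0: 1/7.
At -9/10: an algebraic (square-root) branch point.
At 1/7: a pole of order 1; residue 1936/735.


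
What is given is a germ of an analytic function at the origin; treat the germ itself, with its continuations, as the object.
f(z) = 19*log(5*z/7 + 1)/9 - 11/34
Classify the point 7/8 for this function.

The point is a regular point.

There is no denominator, hence no pole anywhere.
Branch term log(1 - z/(-7/5)): argument at 7/8 is 13/8, nonzero, so 7/8 is not its branch point (a point on a principal cut is still regular for the continued germ).
So the germ continues analytically to 7/8.


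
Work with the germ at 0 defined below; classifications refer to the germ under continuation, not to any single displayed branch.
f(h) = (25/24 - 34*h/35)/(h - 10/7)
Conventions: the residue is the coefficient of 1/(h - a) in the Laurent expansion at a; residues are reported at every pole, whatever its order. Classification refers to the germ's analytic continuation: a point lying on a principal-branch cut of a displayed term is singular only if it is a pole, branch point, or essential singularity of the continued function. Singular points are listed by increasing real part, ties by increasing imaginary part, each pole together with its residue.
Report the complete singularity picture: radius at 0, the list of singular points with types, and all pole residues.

Denominator factor (h - 10/7): pole of order 1 at 10/7, modulus 10/7.
The radius of convergence is the smallest modulus among the singular points: 10/7.
At the order-1 pole 10/7 set g(h) = (h - (10/7))*f(h) = 25/24 - 34*h/35.
Simple pole: residue = g(a) at a = 10/7, which is -407/1176.

Radius of convergence at 0: 10/7.
At 10/7: a pole of order 1; residue -407/1176.


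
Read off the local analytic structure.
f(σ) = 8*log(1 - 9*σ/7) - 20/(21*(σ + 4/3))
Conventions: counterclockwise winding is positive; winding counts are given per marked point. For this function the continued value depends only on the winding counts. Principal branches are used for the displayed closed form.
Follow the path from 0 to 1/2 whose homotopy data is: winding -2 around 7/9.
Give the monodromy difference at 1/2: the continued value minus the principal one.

The rational part is single-valued and drops out of the difference; each branch term changes only by its own monodromy.
(8)*log(1 - σ/(7/9)): each positive loop around 7/9 adds 2*pi*i to the log, so winding -2 contributes (8)*(-2)*2*pi*i = -(32)*pi*i.
Summing the contributions at σ = 1/2 gives -(32)*pi*i.

Continued minus principal equals -(32)*pi*i.
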